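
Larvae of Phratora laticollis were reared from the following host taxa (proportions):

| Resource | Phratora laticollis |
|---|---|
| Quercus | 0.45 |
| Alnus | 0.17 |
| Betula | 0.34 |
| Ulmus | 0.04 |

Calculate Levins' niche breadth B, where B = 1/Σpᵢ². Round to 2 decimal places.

2.87

Σpᵢ² = 0.45² + 0.17² + 0.34² + 0.04² = 0.2025 + 0.0289 + 0.1156 + 0.0016 = 0.3486
B = 1 / 0.3486 = 2.8686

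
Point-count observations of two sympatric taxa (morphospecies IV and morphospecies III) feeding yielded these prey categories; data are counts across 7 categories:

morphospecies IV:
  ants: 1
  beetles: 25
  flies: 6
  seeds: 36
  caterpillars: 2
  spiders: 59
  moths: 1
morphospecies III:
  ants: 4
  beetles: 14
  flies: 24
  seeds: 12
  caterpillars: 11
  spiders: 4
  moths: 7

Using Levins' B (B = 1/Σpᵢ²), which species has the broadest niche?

Proportions for morphospecies IV (n=130): 1/130=0.0077, 25/130=0.1923, 6/130=0.0462, 36/130=0.2769, 2/130=0.0154, 59/130=0.4538, 1/130=0.0077
Proportions for morphospecies III (n=76): 4/76=0.0526, 14/76=0.1842, 24/76=0.3158, 12/76=0.1579, 11/76=0.1447, 4/76=0.0526, 7/76=0.0921
Σp_IVᵢ² = 0.0077² + 0.1923² + 0.0462² + 0.2769² + 0.0154² + 0.4538² + 0.0077² = 0.000059 + 0.036979 + 0.002134 + 0.076674 + 0.000237 + 0.205934 + 0.000059 = 0.322076
B_IV = 1 / 0.322076 = 3.1049
Σp_IIIᵢ² = 0.0526² + 0.1842² + 0.3158² + 0.1579² + 0.1447² + 0.0526² + 0.0921² = 0.002767 + 0.033930 + 0.099730 + 0.024932 + 0.020938 + 0.002767 + 0.008482 = 0.193546
B_III = 1 / 0.193546 = 5.1667
Highest B → broadest niche (most generalist): morphospecies III (B = 5.17).

morphospecies III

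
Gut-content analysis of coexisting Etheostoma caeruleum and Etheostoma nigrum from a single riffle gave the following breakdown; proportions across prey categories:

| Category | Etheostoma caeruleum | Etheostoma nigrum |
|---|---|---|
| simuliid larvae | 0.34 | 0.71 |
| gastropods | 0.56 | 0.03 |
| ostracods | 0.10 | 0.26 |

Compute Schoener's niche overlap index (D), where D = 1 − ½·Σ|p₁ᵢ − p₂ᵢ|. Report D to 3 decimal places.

0.470

Σ|p₁ᵢ − p₂ᵢ| = 0.37 + 0.53 + 0.16 = 1.06
D = 1 − ½ × 1.06 = 1 − 0.530 = 0.47000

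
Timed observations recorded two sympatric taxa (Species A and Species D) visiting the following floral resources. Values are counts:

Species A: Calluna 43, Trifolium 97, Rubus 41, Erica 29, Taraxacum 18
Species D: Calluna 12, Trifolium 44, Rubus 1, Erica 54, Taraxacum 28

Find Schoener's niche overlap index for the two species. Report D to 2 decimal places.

Proportions for Species A (n=228): 43/228=0.1886, 97/228=0.4254, 41/228=0.1798, 29/228=0.1272, 18/228=0.0789
Proportions for Species D (n=139): 12/139=0.0863, 44/139=0.3165, 1/139=0.0072, 54/139=0.3885, 28/139=0.2014
Σ|p₁ᵢ − p₂ᵢ| = 0.1023 + 0.1089 + 0.1726 + 0.2613 + 0.1225 = 0.7676
D = 1 − ½ × 0.7676 = 1 − 0.38380 = 0.61620

0.62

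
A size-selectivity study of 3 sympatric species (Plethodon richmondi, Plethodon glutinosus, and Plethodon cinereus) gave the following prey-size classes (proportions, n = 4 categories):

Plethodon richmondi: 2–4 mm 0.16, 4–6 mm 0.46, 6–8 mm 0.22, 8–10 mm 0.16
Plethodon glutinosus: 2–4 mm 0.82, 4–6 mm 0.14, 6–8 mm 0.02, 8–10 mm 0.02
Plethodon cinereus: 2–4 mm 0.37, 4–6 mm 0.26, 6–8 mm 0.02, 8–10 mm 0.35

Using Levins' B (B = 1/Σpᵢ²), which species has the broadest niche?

Plethodon richmondi

Σp_richᵢ² = 0.16² + 0.46² + 0.22² + 0.16² = 0.0256 + 0.2116 + 0.0484 + 0.0256 = 0.3112
B_rich = 1 / 0.3112 = 3.2134
Σp_glutᵢ² = 0.82² + 0.14² + 0.02² + 0.02² = 0.6724 + 0.0196 + 0.0004 + 0.0004 = 0.6928
B_glut = 1 / 0.6928 = 1.4434
Σp_cineᵢ² = 0.37² + 0.26² + 0.02² + 0.35² = 0.1369 + 0.0676 + 0.0004 + 0.1225 = 0.3274
B_cine = 1 / 0.3274 = 3.0544
Highest B → broadest niche (most generalist): Plethodon richmondi (B = 3.21).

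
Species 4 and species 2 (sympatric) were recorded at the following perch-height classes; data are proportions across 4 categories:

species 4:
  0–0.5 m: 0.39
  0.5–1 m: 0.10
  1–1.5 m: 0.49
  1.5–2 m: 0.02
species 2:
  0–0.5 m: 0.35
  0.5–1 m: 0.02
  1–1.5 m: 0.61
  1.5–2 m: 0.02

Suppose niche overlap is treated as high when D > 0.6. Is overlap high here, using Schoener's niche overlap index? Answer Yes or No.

Σ|p₁ᵢ − p₂ᵢ| = 0.04 + 0.08 + 0.12 + 0.00 = 0.24
D = 1 − ½ × 0.24 = 1 − 0.120 = 0.8800
D = 0.8800 > 0.6 → Yes.

Yes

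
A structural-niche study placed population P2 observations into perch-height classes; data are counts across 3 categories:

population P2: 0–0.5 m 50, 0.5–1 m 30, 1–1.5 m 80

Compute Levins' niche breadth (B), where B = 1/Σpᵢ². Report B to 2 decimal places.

2.61

Proportions for population P2 (n=160): 50/160=0.3125, 30/160=0.1875, 80/160=0.5000
Σpᵢ² = 0.3125² + 0.1875² + 0.5000² = 0.097656 + 0.035156 + 0.250000 = 0.382812
B = 1 / 0.382812 = 2.6122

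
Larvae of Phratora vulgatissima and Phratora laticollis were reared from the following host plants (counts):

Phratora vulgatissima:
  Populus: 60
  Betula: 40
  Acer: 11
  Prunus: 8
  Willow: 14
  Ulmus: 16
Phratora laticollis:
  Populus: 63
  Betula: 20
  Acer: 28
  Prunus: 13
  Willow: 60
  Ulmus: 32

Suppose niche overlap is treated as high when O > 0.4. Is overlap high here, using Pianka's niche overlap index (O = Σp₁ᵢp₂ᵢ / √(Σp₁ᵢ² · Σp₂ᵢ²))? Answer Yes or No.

Proportions for Phratora vulgatissima (n=149): 60/149=0.4027, 40/149=0.2685, 11/149=0.0738, 8/149=0.0537, 14/149=0.0940, 16/149=0.1074
Proportions for Phratora laticollis (n=216): 63/216=0.2917, 20/216=0.0926, 28/216=0.1296, 13/216=0.0602, 60/216=0.2778, 32/216=0.1481
Σ p₁ᵢp₂ᵢ = 0.117468 + 0.024863 + 0.009564 + 0.003233 + 0.026113 + 0.015906 = 0.197147
Σp_1ᵢ² = 0.4027² + 0.2685² + 0.0738² + 0.0537² + 0.0940² + 0.1074² = 0.162167 + 0.072092 + 0.005446 + 0.002884 + 0.008836 + 0.011535 = 0.262960
Σp_2ᵢ² = 0.2917² + 0.0926² + 0.1296² + 0.0602² + 0.2778² + 0.1481² = 0.085089 + 0.008575 + 0.016796 + 0.003624 + 0.077173 + 0.021934 = 0.213191
O = 0.197147 / √(0.262960 × 0.213191) = 0.197147 / 0.2367714 = 0.8326
O = 0.8326 > 0.4 → Yes.

Yes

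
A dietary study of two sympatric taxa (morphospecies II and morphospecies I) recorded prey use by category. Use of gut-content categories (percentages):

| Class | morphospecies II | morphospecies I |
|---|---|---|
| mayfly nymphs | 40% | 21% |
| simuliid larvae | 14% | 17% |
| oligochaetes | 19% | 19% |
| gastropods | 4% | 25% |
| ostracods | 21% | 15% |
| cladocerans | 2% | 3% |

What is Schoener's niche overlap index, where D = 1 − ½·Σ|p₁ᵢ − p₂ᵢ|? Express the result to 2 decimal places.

0.75

Convert percentages to proportions (divide by 100).
Σ|p₁ᵢ − p₂ᵢ| = 0.19 + 0.03 + 0.00 + 0.21 + 0.06 + 0.01 = 0.50
D = 1 − ½ × 0.50 = 1 − 0.250 = 0.7500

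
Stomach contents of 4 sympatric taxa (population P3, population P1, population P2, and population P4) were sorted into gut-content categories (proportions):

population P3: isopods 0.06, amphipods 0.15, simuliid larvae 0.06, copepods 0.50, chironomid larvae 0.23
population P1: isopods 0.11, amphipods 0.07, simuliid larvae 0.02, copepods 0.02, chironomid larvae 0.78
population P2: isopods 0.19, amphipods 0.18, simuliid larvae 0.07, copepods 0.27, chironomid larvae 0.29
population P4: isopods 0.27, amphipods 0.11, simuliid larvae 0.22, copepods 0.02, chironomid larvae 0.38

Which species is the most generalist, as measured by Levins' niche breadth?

Σp_P3ᵢ² = 0.06² + 0.15² + 0.06² + 0.50² + 0.23² = 0.0036 + 0.0225 + 0.0036 + 0.2500 + 0.0529 = 0.3326
B_P3 = 1 / 0.3326 = 3.0066
Σp_P1ᵢ² = 0.11² + 0.07² + 0.02² + 0.02² + 0.78² = 0.0121 + 0.0049 + 0.0004 + 0.0004 + 0.6084 = 0.6262
B_P1 = 1 / 0.6262 = 1.5969
Σp_P2ᵢ² = 0.19² + 0.18² + 0.07² + 0.27² + 0.29² = 0.0361 + 0.0324 + 0.0049 + 0.0729 + 0.0841 = 0.2304
B_P2 = 1 / 0.2304 = 4.3403
Σp_P4ᵢ² = 0.27² + 0.11² + 0.22² + 0.02² + 0.38² = 0.0729 + 0.0121 + 0.0484 + 0.0004 + 0.1444 = 0.2782
B_P4 = 1 / 0.2782 = 3.5945
Highest B → broadest niche (most generalist): population P2 (B = 4.34).

population P2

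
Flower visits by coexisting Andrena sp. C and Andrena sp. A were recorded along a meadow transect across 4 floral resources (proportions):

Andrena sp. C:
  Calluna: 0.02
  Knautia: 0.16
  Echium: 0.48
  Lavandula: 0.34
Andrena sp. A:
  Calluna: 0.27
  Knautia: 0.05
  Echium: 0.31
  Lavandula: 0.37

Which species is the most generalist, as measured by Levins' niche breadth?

Σp_Cᵢ² = 0.02² + 0.16² + 0.48² + 0.34² = 0.0004 + 0.0256 + 0.2304 + 0.1156 = 0.3720
B_C = 1 / 0.3720 = 2.6882
Σp_Aᵢ² = 0.27² + 0.05² + 0.31² + 0.37² = 0.0729 + 0.0025 + 0.0961 + 0.1369 = 0.3084
B_A = 1 / 0.3084 = 3.2425
Highest B → broadest niche (most generalist): Andrena sp. A (B = 3.24).

Andrena sp. A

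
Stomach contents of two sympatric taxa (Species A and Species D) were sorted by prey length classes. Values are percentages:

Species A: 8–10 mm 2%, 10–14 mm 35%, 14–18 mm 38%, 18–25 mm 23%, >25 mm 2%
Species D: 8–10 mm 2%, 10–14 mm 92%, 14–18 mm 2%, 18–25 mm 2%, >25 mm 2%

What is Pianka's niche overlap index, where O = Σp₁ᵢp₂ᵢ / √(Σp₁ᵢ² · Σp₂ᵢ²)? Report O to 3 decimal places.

Convert percentages to proportions (divide by 100).
Σ p₁ᵢp₂ᵢ = 0.0004 + 0.3220 + 0.0076 + 0.0046 + 0.0004 = 0.3350
Σp_1ᵢ² = 0.02² + 0.35² + 0.38² + 0.23² + 0.02² = 0.0004 + 0.1225 + 0.1444 + 0.0529 + 0.0004 = 0.3206
Σp_2ᵢ² = 0.02² + 0.92² + 0.02² + 0.02² + 0.02² = 0.0004 + 0.8464 + 0.0004 + 0.0004 + 0.0004 = 0.8480
O = 0.3350 / √(0.3206 × 0.8480) = 0.3350 / 0.521410 = 0.64249

0.642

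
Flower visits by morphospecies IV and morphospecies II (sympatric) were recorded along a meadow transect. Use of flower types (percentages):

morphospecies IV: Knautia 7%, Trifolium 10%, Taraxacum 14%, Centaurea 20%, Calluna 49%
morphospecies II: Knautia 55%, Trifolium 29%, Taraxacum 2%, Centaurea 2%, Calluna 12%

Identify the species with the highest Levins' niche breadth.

morphospecies IV

Convert percentages to proportions (divide by 100).
Σp_IVᵢ² = 0.07² + 0.10² + 0.14² + 0.20² + 0.49² = 0.0049 + 0.0100 + 0.0196 + 0.0400 + 0.2401 = 0.3146
B_IV = 1 / 0.3146 = 3.1786
Σp_IIᵢ² = 0.55² + 0.29² + 0.02² + 0.02² + 0.12² = 0.3025 + 0.0841 + 0.0004 + 0.0004 + 0.0144 = 0.4018
B_II = 1 / 0.4018 = 2.4888
Highest B → broadest niche (most generalist): morphospecies IV (B = 3.18).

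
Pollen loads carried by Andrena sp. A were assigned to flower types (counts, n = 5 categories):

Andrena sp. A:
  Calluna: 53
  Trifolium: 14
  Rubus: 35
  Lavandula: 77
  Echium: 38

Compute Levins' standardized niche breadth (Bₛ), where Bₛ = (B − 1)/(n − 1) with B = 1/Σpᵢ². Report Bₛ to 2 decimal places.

0.76

Proportions for Andrena sp. A (n=217): 53/217=0.2442, 14/217=0.0645, 35/217=0.1613, 77/217=0.3548, 38/217=0.1751
Σpᵢ² = 0.2442² + 0.0645² + 0.1613² + 0.3548² + 0.1751² = 0.059634 + 0.004160 + 0.026018 + 0.125883 + 0.030660 = 0.246355
B = 1 / 0.246355 = 4.0592
Bₛ = (B − 1)/(n − 1) = (4.0592 − 1)/(5 − 1) = 3.0592/4 = 0.7648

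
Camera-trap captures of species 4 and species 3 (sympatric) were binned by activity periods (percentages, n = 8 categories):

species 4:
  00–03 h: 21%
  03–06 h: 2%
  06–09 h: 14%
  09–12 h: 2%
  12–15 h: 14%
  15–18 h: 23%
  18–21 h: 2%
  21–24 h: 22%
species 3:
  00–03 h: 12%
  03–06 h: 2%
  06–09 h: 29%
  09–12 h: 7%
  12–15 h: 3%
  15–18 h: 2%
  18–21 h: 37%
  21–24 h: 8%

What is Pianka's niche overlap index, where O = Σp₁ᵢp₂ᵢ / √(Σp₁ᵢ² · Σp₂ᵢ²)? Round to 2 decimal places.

Convert percentages to proportions (divide by 100).
Σ p₁ᵢp₂ᵢ = 0.0252 + 0.0004 + 0.0406 + 0.0014 + 0.0042 + 0.0046 + 0.0074 + 0.0176 = 0.1014
Σp_1ᵢ² = 0.21² + 0.02² + 0.14² + 0.02² + 0.14² + 0.23² + 0.02² + 0.22² = 0.0441 + 0.0004 + 0.0196 + 0.0004 + 0.0196 + 0.0529 + 0.0004 + 0.0484 = 0.1858
Σp_2ᵢ² = 0.12² + 0.02² + 0.29² + 0.07² + 0.03² + 0.02² + 0.37² + 0.08² = 0.0144 + 0.0004 + 0.0841 + 0.0049 + 0.0009 + 0.0004 + 0.1369 + 0.0064 = 0.2484
O = 0.1014 / √(0.1858 × 0.2484) = 0.1014 / 0.21483 = 0.4720

0.47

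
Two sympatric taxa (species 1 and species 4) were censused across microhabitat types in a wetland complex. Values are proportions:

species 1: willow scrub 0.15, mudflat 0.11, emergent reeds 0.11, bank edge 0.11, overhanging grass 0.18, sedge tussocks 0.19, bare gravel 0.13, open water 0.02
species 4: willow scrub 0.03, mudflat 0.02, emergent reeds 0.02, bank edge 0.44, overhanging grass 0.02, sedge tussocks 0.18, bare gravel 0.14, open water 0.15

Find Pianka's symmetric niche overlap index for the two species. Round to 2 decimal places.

0.59

Σ p₁ᵢp₂ᵢ = 0.0045 + 0.0022 + 0.0022 + 0.0484 + 0.0036 + 0.0342 + 0.0182 + 0.0030 = 0.1163
Σp_1ᵢ² = 0.15² + 0.11² + 0.11² + 0.11² + 0.18² + 0.19² + 0.13² + 0.02² = 0.0225 + 0.0121 + 0.0121 + 0.0121 + 0.0324 + 0.0361 + 0.0169 + 0.0004 = 0.1446
Σp_2ᵢ² = 0.03² + 0.02² + 0.02² + 0.44² + 0.02² + 0.18² + 0.14² + 0.15² = 0.0009 + 0.0004 + 0.0004 + 0.1936 + 0.0004 + 0.0324 + 0.0196 + 0.0225 = 0.2702
O = 0.1163 / √(0.1446 × 0.2702) = 0.1163 / 0.19766 = 0.5884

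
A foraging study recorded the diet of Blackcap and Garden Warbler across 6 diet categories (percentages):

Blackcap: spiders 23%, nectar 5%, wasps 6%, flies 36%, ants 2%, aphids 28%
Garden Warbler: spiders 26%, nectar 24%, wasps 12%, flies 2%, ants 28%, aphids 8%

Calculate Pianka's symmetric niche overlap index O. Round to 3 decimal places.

0.466

Convert percentages to proportions (divide by 100).
Σ p₁ᵢp₂ᵢ = 0.0598 + 0.0120 + 0.0072 + 0.0072 + 0.0056 + 0.0224 = 0.1142
Σp_1ᵢ² = 0.23² + 0.05² + 0.06² + 0.36² + 0.02² + 0.28² = 0.0529 + 0.0025 + 0.0036 + 0.1296 + 0.0004 + 0.0784 = 0.2674
Σp_2ᵢ² = 0.26² + 0.24² + 0.12² + 0.02² + 0.28² + 0.08² = 0.0676 + 0.0576 + 0.0144 + 0.0004 + 0.0784 + 0.0064 = 0.2248
O = 0.1142 / √(0.2674 × 0.2248) = 0.1142 / 0.245177 = 0.46579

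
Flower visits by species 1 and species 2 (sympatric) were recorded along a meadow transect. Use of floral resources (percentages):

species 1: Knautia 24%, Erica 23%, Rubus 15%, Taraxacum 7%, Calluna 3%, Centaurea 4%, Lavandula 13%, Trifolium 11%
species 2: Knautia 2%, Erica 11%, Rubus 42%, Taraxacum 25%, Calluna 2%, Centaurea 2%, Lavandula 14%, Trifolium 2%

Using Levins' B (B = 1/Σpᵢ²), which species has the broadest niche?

species 1

Convert percentages to proportions (divide by 100).
Σp_1ᵢ² = 0.24² + 0.23² + 0.15² + 0.07² + 0.03² + 0.04² + 0.13² + 0.11² = 0.0576 + 0.0529 + 0.0225 + 0.0049 + 0.0009 + 0.0016 + 0.0169 + 0.0121 = 0.1694
B_1 = 1 / 0.1694 = 5.9032
Σp_2ᵢ² = 0.02² + 0.11² + 0.42² + 0.25² + 0.02² + 0.02² + 0.14² + 0.02² = 0.0004 + 0.0121 + 0.1764 + 0.0625 + 0.0004 + 0.0004 + 0.0196 + 0.0004 = 0.2722
B_2 = 1 / 0.2722 = 3.6738
Highest B → broadest niche (most generalist): species 1 (B = 5.90).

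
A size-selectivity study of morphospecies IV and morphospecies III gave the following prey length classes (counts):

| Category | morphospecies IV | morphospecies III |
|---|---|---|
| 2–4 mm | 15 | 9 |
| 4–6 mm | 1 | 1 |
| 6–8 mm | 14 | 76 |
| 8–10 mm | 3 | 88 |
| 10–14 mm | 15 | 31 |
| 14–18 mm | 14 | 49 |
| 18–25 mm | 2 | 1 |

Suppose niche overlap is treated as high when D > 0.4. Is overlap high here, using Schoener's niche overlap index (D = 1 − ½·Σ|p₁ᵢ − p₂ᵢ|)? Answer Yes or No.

Yes

Proportions for morphospecies IV (n=64): 15/64=0.2344, 1/64=0.0156, 14/64=0.2188, 3/64=0.0469, 15/64=0.2344, 14/64=0.2188, 2/64=0.0313
Proportions for morphospecies III (n=255): 9/255=0.0353, 1/255=0.0039, 76/255=0.2980, 88/255=0.3451, 31/255=0.1216, 49/255=0.1922, 1/255=0.0039
Σ|p₁ᵢ − p₂ᵢ| = 0.1991 + 0.0117 + 0.0792 + 0.2982 + 0.1128 + 0.0266 + 0.0274 = 0.7550
D = 1 − ½ × 0.7550 = 1 − 0.37750 = 0.62250
D = 0.62250 > 0.4 → Yes.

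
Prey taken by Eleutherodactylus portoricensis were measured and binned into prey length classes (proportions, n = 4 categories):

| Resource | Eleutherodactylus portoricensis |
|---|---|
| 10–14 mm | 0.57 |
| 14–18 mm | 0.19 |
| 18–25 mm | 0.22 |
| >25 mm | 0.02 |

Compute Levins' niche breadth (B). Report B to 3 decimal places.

2.440

Σpᵢ² = 0.57² + 0.19² + 0.22² + 0.02² = 0.3249 + 0.0361 + 0.0484 + 0.0004 = 0.4098
B = 1 / 0.4098 = 2.44021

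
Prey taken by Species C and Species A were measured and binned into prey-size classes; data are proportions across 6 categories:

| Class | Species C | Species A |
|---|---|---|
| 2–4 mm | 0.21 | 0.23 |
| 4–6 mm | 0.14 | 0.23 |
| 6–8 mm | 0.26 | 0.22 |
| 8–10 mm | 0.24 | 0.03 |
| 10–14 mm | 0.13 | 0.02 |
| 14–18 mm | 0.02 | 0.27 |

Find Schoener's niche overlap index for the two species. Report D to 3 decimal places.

0.640

Σ|p₁ᵢ − p₂ᵢ| = 0.02 + 0.09 + 0.04 + 0.21 + 0.11 + 0.25 = 0.72
D = 1 − ½ × 0.72 = 1 − 0.360 = 0.64000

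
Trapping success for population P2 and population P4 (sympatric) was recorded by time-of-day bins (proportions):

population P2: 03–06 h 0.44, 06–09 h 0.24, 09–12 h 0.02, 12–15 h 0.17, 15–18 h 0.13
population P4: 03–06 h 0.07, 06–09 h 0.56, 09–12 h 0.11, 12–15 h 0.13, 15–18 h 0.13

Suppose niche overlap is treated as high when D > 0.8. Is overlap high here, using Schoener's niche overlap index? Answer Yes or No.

Σ|p₁ᵢ − p₂ᵢ| = 0.37 + 0.32 + 0.09 + 0.04 + 0.00 = 0.82
D = 1 − ½ × 0.82 = 1 − 0.410 = 0.5900
D = 0.5900 < 0.8 → No.

No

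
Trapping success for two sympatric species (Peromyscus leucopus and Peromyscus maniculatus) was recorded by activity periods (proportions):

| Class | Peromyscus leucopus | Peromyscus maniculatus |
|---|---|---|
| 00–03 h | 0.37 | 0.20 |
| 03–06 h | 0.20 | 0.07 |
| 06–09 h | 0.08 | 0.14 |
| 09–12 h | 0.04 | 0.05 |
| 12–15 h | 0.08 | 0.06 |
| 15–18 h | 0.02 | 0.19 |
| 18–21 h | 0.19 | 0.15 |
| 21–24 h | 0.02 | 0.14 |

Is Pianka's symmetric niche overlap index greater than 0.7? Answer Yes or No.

Yes

Σ p₁ᵢp₂ᵢ = 0.0740 + 0.0140 + 0.0112 + 0.0020 + 0.0048 + 0.0038 + 0.0285 + 0.0028 = 0.1411
Σp_1ᵢ² = 0.37² + 0.20² + 0.08² + 0.04² + 0.08² + 0.02² + 0.19² + 0.02² = 0.1369 + 0.0400 + 0.0064 + 0.0016 + 0.0064 + 0.0004 + 0.0361 + 0.0004 = 0.2282
Σp_2ᵢ² = 0.20² + 0.07² + 0.14² + 0.05² + 0.06² + 0.19² + 0.15² + 0.14² = 0.0400 + 0.0049 + 0.0196 + 0.0025 + 0.0036 + 0.0361 + 0.0225 + 0.0196 = 0.1488
O = 0.1411 / √(0.2282 × 0.1488) = 0.1411 / 0.18427 = 0.7657
O = 0.7657 > 0.7 → Yes.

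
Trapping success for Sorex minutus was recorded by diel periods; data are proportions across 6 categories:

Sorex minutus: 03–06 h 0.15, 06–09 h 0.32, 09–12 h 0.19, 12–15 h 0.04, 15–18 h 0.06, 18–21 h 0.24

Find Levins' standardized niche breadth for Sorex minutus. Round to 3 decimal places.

Σpᵢ² = 0.15² + 0.32² + 0.19² + 0.04² + 0.06² + 0.24² = 0.0225 + 0.1024 + 0.0361 + 0.0016 + 0.0036 + 0.0576 = 0.2238
B = 1 / 0.2238 = 4.46828
Bₛ = (B − 1)/(n − 1) = (4.46828 − 1)/(6 − 1) = 3.46828/5 = 0.69366

0.694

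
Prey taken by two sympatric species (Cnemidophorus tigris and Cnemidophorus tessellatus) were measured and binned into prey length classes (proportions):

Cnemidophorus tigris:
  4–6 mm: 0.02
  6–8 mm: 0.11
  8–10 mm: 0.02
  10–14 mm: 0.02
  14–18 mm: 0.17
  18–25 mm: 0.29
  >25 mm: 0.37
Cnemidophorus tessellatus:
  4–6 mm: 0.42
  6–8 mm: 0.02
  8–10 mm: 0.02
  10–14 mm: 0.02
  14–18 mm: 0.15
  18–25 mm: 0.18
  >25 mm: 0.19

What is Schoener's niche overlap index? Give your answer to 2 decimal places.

0.60

Σ|p₁ᵢ − p₂ᵢ| = 0.40 + 0.09 + 0.00 + 0.00 + 0.02 + 0.11 + 0.18 = 0.80
D = 1 − ½ × 0.80 = 1 − 0.400 = 0.6000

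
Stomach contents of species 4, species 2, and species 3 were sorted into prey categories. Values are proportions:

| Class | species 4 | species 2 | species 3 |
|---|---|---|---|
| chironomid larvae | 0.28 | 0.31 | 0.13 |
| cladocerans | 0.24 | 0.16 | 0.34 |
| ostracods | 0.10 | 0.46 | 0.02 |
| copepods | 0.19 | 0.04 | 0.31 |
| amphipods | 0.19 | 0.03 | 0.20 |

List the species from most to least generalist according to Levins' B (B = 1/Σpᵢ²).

species 4 > species 3 > species 2

Σp_4ᵢ² = 0.28² + 0.24² + 0.10² + 0.19² + 0.19² = 0.0784 + 0.0576 + 0.0100 + 0.0361 + 0.0361 = 0.2182
B_4 = 1 / 0.2182 = 4.5830
Σp_2ᵢ² = 0.31² + 0.16² + 0.46² + 0.04² + 0.03² = 0.0961 + 0.0256 + 0.2116 + 0.0016 + 0.0009 = 0.3358
B_2 = 1 / 0.3358 = 2.9780
Σp_3ᵢ² = 0.13² + 0.34² + 0.02² + 0.31² + 0.20² = 0.0169 + 0.1156 + 0.0004 + 0.0961 + 0.0400 = 0.2690
B_3 = 1 / 0.2690 = 3.7175
Ranking by B (broadest → narrowest): species 4 (4.58) > species 3 (3.72) > species 2 (2.98)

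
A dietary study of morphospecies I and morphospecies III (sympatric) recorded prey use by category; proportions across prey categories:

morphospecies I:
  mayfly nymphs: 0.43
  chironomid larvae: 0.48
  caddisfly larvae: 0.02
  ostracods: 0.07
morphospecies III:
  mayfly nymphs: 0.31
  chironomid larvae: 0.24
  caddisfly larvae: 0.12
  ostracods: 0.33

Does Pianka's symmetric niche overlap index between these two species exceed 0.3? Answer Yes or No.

Σ p₁ᵢp₂ᵢ = 0.1333 + 0.1152 + 0.0024 + 0.0231 = 0.2740
Σp_1ᵢ² = 0.43² + 0.48² + 0.02² + 0.07² = 0.1849 + 0.2304 + 0.0004 + 0.0049 = 0.4206
Σp_2ᵢ² = 0.31² + 0.24² + 0.12² + 0.33² = 0.0961 + 0.0576 + 0.0144 + 0.1089 = 0.2770
O = 0.2740 / √(0.4206 × 0.2770) = 0.2740 / 0.34133 = 0.8027
O = 0.8027 > 0.3 → Yes.

Yes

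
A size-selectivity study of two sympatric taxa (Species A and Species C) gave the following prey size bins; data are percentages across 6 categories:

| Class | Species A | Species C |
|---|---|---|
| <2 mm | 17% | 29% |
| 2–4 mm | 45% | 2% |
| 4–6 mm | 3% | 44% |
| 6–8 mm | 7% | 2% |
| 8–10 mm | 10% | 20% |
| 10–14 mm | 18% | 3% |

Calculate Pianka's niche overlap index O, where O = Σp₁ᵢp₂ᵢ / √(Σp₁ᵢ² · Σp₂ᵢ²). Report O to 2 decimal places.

Convert percentages to proportions (divide by 100).
Σ p₁ᵢp₂ᵢ = 0.0493 + 0.0090 + 0.0132 + 0.0014 + 0.0200 + 0.0054 = 0.0983
Σp_1ᵢ² = 0.17² + 0.45² + 0.03² + 0.07² + 0.10² + 0.18² = 0.0289 + 0.2025 + 0.0009 + 0.0049 + 0.0100 + 0.0324 = 0.2796
Σp_2ᵢ² = 0.29² + 0.02² + 0.44² + 0.02² + 0.20² + 0.03² = 0.0841 + 0.0004 + 0.1936 + 0.0004 + 0.0400 + 0.0009 = 0.3194
O = 0.0983 / √(0.2796 × 0.3194) = 0.0983 / 0.29884 = 0.3289

0.33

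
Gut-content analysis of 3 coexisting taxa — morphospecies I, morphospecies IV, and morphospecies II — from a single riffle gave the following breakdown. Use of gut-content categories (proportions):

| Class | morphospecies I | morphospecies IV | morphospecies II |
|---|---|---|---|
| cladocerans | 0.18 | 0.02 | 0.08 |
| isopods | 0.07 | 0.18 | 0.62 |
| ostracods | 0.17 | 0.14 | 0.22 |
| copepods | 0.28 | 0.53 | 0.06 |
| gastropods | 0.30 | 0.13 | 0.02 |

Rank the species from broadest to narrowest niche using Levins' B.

Σp_Iᵢ² = 0.18² + 0.07² + 0.17² + 0.28² + 0.30² = 0.0324 + 0.0049 + 0.0289 + 0.0784 + 0.0900 = 0.2346
B_I = 1 / 0.2346 = 4.2626
Σp_IVᵢ² = 0.02² + 0.18² + 0.14² + 0.53² + 0.13² = 0.0004 + 0.0324 + 0.0196 + 0.2809 + 0.0169 = 0.3502
B_IV = 1 / 0.3502 = 2.8555
Σp_IIᵢ² = 0.08² + 0.62² + 0.22² + 0.06² + 0.02² = 0.0064 + 0.3844 + 0.0484 + 0.0036 + 0.0004 = 0.4432
B_II = 1 / 0.4432 = 2.2563
Ranking by B (broadest → narrowest): morphospecies I (4.26) > morphospecies IV (2.86) > morphospecies II (2.26)

morphospecies I > morphospecies IV > morphospecies II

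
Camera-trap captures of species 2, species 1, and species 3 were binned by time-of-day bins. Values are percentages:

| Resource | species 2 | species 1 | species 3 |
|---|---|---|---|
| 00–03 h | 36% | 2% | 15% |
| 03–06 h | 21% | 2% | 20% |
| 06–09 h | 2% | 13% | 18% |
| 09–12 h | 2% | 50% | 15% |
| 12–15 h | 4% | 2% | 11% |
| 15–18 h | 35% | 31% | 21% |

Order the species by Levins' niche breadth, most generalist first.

Convert percentages to proportions (divide by 100).
Σp_2ᵢ² = 0.36² + 0.21² + 0.02² + 0.02² + 0.04² + 0.35² = 0.1296 + 0.0441 + 0.0004 + 0.0004 + 0.0016 + 0.1225 = 0.2986
B_2 = 1 / 0.2986 = 3.3490
Σp_1ᵢ² = 0.02² + 0.02² + 0.13² + 0.50² + 0.02² + 0.31² = 0.0004 + 0.0004 + 0.0169 + 0.2500 + 0.0004 + 0.0961 = 0.3642
B_1 = 1 / 0.3642 = 2.7457
Σp_3ᵢ² = 0.15² + 0.20² + 0.18² + 0.15² + 0.11² + 0.21² = 0.0225 + 0.0400 + 0.0324 + 0.0225 + 0.0121 + 0.0441 = 0.1736
B_3 = 1 / 0.1736 = 5.7604
Ranking by B (broadest → narrowest): species 3 (5.76) > species 2 (3.35) > species 1 (2.75)

species 3 > species 2 > species 1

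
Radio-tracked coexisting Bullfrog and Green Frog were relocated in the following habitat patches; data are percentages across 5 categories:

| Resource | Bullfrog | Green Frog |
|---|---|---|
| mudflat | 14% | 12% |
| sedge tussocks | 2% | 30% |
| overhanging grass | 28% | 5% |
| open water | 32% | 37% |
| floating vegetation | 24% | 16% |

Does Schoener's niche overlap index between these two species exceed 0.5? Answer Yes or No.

Yes

Convert percentages to proportions (divide by 100).
Σ|p₁ᵢ − p₂ᵢ| = 0.02 + 0.28 + 0.23 + 0.05 + 0.08 = 0.66
D = 1 − ½ × 0.66 = 1 − 0.330 = 0.6700
D = 0.6700 > 0.5 → Yes.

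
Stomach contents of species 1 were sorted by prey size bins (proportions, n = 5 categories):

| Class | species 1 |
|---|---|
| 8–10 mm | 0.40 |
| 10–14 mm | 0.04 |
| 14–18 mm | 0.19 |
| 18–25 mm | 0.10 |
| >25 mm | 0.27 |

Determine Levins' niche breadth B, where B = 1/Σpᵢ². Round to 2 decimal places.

Σpᵢ² = 0.40² + 0.04² + 0.19² + 0.10² + 0.27² = 0.1600 + 0.0016 + 0.0361 + 0.0100 + 0.0729 = 0.2806
B = 1 / 0.2806 = 3.5638

3.56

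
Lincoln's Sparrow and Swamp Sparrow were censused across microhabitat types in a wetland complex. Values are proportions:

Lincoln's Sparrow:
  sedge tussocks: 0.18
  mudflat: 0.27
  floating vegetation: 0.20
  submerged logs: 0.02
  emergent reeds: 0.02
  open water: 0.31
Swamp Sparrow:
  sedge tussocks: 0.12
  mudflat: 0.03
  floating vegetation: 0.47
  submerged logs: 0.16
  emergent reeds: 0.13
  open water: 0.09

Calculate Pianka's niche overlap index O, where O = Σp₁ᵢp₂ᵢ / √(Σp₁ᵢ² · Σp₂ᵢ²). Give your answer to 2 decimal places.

0.60

Σ p₁ᵢp₂ᵢ = 0.0216 + 0.0081 + 0.0940 + 0.0032 + 0.0026 + 0.0279 = 0.1574
Σp_1ᵢ² = 0.18² + 0.27² + 0.20² + 0.02² + 0.02² + 0.31² = 0.0324 + 0.0729 + 0.0400 + 0.0004 + 0.0004 + 0.0961 = 0.2422
Σp_2ᵢ² = 0.12² + 0.03² + 0.47² + 0.16² + 0.13² + 0.09² = 0.0144 + 0.0009 + 0.2209 + 0.0256 + 0.0169 + 0.0081 = 0.2868
O = 0.1574 / √(0.2422 × 0.2868) = 0.1574 / 0.26356 = 0.5972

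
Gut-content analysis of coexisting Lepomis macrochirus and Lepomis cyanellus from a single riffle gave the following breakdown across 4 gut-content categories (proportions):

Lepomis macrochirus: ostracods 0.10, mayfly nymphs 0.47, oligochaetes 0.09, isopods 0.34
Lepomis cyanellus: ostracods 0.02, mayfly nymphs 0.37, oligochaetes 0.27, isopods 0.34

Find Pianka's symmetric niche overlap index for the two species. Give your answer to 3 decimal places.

0.929

Σ p₁ᵢp₂ᵢ = 0.0020 + 0.1739 + 0.0243 + 0.1156 = 0.3158
Σp_1ᵢ² = 0.10² + 0.47² + 0.09² + 0.34² = 0.0100 + 0.2209 + 0.0081 + 0.1156 = 0.3546
Σp_2ᵢ² = 0.02² + 0.37² + 0.27² + 0.34² = 0.0004 + 0.1369 + 0.0729 + 0.1156 = 0.3258
O = 0.3158 / √(0.3546 × 0.3258) = 0.3158 / 0.339895 = 0.92911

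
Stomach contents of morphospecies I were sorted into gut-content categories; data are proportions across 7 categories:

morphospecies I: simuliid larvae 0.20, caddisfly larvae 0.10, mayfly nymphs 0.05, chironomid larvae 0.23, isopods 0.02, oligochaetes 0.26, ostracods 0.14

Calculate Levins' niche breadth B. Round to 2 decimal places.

5.18

Σpᵢ² = 0.20² + 0.10² + 0.05² + 0.23² + 0.02² + 0.26² + 0.14² = 0.0400 + 0.0100 + 0.0025 + 0.0529 + 0.0004 + 0.0676 + 0.0196 = 0.1930
B = 1 / 0.1930 = 5.1813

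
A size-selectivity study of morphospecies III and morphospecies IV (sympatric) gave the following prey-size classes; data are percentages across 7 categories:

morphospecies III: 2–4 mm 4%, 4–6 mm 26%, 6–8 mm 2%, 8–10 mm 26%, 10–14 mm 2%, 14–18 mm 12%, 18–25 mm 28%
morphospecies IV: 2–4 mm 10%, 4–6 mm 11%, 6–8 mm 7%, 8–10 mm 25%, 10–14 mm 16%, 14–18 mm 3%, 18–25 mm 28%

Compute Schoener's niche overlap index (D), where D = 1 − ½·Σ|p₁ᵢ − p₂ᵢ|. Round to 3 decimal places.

Convert percentages to proportions (divide by 100).
Σ|p₁ᵢ − p₂ᵢ| = 0.06 + 0.15 + 0.05 + 0.01 + 0.14 + 0.09 + 0.00 = 0.50
D = 1 − ½ × 0.50 = 1 − 0.250 = 0.75000

0.750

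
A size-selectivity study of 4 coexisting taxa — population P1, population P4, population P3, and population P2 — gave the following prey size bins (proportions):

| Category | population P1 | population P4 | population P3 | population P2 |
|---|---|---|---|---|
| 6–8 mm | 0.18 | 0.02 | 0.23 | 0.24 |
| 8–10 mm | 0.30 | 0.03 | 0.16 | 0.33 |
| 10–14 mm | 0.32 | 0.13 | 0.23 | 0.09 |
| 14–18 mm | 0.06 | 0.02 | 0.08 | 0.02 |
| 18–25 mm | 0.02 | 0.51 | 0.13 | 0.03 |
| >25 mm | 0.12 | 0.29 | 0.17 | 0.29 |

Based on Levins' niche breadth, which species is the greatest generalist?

population P3

Σp_P1ᵢ² = 0.18² + 0.30² + 0.32² + 0.06² + 0.02² + 0.12² = 0.0324 + 0.0900 + 0.1024 + 0.0036 + 0.0004 + 0.0144 = 0.2432
B_P1 = 1 / 0.2432 = 4.1118
Σp_P4ᵢ² = 0.02² + 0.03² + 0.13² + 0.02² + 0.51² + 0.29² = 0.0004 + 0.0009 + 0.0169 + 0.0004 + 0.2601 + 0.0841 = 0.3628
B_P4 = 1 / 0.3628 = 2.7563
Σp_P3ᵢ² = 0.23² + 0.16² + 0.23² + 0.08² + 0.13² + 0.17² = 0.0529 + 0.0256 + 0.0529 + 0.0064 + 0.0169 + 0.0289 = 0.1836
B_P3 = 1 / 0.1836 = 5.4466
Σp_P2ᵢ² = 0.24² + 0.33² + 0.09² + 0.02² + 0.03² + 0.29² = 0.0576 + 0.1089 + 0.0081 + 0.0004 + 0.0009 + 0.0841 = 0.2600
B_P2 = 1 / 0.2600 = 3.8462
Highest B → broadest niche (most generalist): population P3 (B = 5.45).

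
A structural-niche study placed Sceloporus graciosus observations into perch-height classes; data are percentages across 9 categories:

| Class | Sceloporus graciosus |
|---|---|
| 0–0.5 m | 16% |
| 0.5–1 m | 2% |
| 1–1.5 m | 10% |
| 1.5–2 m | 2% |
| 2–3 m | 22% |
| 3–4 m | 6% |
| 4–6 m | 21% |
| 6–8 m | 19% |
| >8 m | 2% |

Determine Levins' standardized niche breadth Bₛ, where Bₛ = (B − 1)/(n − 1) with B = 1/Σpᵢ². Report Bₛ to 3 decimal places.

Convert percentages to proportions (divide by 100).
Σpᵢ² = 0.16² + 0.02² + 0.10² + 0.02² + 0.22² + 0.06² + 0.21² + 0.19² + 0.02² = 0.0256 + 0.0004 + 0.0100 + 0.0004 + 0.0484 + 0.0036 + 0.0441 + 0.0361 + 0.0004 = 0.1690
B = 1 / 0.1690 = 5.91716
Bₛ = (B − 1)/(n − 1) = (5.91716 − 1)/(9 − 1) = 4.91716/8 = 0.61465

0.615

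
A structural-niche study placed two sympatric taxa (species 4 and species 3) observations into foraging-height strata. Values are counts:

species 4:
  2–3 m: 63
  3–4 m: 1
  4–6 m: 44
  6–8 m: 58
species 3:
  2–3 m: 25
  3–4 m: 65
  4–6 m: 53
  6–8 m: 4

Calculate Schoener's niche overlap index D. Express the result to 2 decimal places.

Proportions for species 4 (n=166): 63/166=0.3795, 1/166=0.0060, 44/166=0.2651, 58/166=0.3494
Proportions for species 3 (n=147): 25/147=0.1701, 65/147=0.4422, 53/147=0.3605, 4/147=0.0272
Σ|p₁ᵢ − p₂ᵢ| = 0.2094 + 0.4362 + 0.0954 + 0.3222 = 1.0632
D = 1 − ½ × 1.0632 = 1 − 0.53160 = 0.46840

0.47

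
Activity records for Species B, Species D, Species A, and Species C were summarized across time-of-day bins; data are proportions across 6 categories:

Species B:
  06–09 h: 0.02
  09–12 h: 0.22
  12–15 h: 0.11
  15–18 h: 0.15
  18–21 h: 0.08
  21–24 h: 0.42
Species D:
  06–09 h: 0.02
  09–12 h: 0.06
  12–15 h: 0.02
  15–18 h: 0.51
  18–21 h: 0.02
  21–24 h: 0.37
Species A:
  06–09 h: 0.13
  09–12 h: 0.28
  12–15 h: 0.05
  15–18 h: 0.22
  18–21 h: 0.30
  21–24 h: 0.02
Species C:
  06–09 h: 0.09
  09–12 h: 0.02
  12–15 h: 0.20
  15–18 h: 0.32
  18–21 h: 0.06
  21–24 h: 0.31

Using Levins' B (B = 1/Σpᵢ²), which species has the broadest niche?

Species A

Σp_Bᵢ² = 0.02² + 0.22² + 0.11² + 0.15² + 0.08² + 0.42² = 0.0004 + 0.0484 + 0.0121 + 0.0225 + 0.0064 + 0.1764 = 0.2662
B_B = 1 / 0.2662 = 3.7566
Σp_Dᵢ² = 0.02² + 0.06² + 0.02² + 0.51² + 0.02² + 0.37² = 0.0004 + 0.0036 + 0.0004 + 0.2601 + 0.0004 + 0.1369 = 0.4018
B_D = 1 / 0.4018 = 2.4888
Σp_Aᵢ² = 0.13² + 0.28² + 0.05² + 0.22² + 0.30² + 0.02² = 0.0169 + 0.0784 + 0.0025 + 0.0484 + 0.0900 + 0.0004 = 0.2366
B_A = 1 / 0.2366 = 4.2265
Σp_Cᵢ² = 0.09² + 0.02² + 0.20² + 0.32² + 0.06² + 0.31² = 0.0081 + 0.0004 + 0.0400 + 0.1024 + 0.0036 + 0.0961 = 0.2506
B_C = 1 / 0.2506 = 3.9904
Highest B → broadest niche (most generalist): Species A (B = 4.23).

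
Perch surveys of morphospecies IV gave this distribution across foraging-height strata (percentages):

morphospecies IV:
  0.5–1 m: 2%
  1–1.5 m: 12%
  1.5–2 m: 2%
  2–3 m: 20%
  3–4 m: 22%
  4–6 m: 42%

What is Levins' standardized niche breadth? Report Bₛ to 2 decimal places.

0.51

Convert percentages to proportions (divide by 100).
Σpᵢ² = 0.02² + 0.12² + 0.02² + 0.20² + 0.22² + 0.42² = 0.0004 + 0.0144 + 0.0004 + 0.0400 + 0.0484 + 0.1764 = 0.2800
B = 1 / 0.2800 = 3.5714
Bₛ = (B − 1)/(n − 1) = (3.5714 − 1)/(6 − 1) = 2.5714/5 = 0.5143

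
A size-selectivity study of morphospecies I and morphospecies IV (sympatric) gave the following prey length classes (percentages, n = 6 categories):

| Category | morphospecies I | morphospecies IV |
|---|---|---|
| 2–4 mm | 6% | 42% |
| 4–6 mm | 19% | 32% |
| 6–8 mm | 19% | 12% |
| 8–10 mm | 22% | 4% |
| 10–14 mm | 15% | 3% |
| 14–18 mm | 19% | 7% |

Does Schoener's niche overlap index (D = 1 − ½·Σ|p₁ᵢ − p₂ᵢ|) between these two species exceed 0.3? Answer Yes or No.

Convert percentages to proportions (divide by 100).
Σ|p₁ᵢ − p₂ᵢ| = 0.36 + 0.13 + 0.07 + 0.18 + 0.12 + 0.12 = 0.98
D = 1 − ½ × 0.98 = 1 − 0.490 = 0.5100
D = 0.5100 > 0.3 → Yes.

Yes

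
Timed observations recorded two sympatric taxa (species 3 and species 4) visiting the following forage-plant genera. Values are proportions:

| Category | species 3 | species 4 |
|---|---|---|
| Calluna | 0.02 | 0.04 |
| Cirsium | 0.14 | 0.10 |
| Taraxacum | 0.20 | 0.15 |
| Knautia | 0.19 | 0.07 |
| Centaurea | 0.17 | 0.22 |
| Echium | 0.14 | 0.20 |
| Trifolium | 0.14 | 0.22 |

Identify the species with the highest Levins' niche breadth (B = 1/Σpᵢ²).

Σp_3ᵢ² = 0.02² + 0.14² + 0.20² + 0.19² + 0.17² + 0.14² + 0.14² = 0.0004 + 0.0196 + 0.0400 + 0.0361 + 0.0289 + 0.0196 + 0.0196 = 0.1642
B_3 = 1 / 0.1642 = 6.0901
Σp_4ᵢ² = 0.04² + 0.10² + 0.15² + 0.07² + 0.22² + 0.20² + 0.22² = 0.0016 + 0.0100 + 0.0225 + 0.0049 + 0.0484 + 0.0400 + 0.0484 = 0.1758
B_4 = 1 / 0.1758 = 5.6883
Highest B → broadest niche (most generalist): species 3 (B = 6.09).

species 3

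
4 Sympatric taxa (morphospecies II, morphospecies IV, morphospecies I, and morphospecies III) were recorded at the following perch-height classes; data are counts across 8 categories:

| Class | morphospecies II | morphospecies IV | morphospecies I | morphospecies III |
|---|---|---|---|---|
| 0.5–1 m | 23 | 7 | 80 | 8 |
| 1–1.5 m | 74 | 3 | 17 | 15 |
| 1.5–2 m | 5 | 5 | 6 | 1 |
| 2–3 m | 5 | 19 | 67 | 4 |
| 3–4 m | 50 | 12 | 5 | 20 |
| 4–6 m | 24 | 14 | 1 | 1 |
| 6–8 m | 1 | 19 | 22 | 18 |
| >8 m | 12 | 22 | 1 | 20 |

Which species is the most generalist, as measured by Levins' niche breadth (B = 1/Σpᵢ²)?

Proportions for morphospecies II (n=194): 23/194=0.1186, 74/194=0.3814, 5/194=0.0258, 5/194=0.0258, 50/194=0.2577, 24/194=0.1237, 1/194=0.0052, 12/194=0.0619
Proportions for morphospecies IV (n=101): 7/101=0.0693, 3/101=0.0297, 5/101=0.0495, 19/101=0.1881, 12/101=0.1188, 14/101=0.1386, 19/101=0.1881, 22/101=0.2178
Proportions for morphospecies I (n=199): 80/199=0.4020, 17/199=0.0854, 6/199=0.0302, 67/199=0.3367, 5/199=0.0251, 1/199=0.0050, 22/199=0.1106, 1/199=0.0050
Proportions for morphospecies III (n=87): 8/87=0.0920, 15/87=0.1724, 1/87=0.0115, 4/87=0.0460, 20/87=0.2299, 1/87=0.0115, 18/87=0.2069, 20/87=0.2299
Σp_IIᵢ² = 0.1186² + 0.3814² + 0.0258² + 0.0258² + 0.2577² + 0.1237² + 0.0052² + 0.0619² = 0.014066 + 0.145466 + 0.000666 + 0.000666 + 0.066409 + 0.015302 + 0.000027 + 0.003832 = 0.246434
B_II = 1 / 0.246434 = 4.0579
Σp_IVᵢ² = 0.0693² + 0.0297² + 0.0495² + 0.1881² + 0.1188² + 0.1386² + 0.1881² + 0.2178² = 0.004802 + 0.000882 + 0.002450 + 0.035382 + 0.014113 + 0.019210 + 0.035382 + 0.047437 = 0.159658
B_IV = 1 / 0.159658 = 6.2634
Σp_Iᵢ² = 0.4020² + 0.0854² + 0.0302² + 0.3367² + 0.0251² + 0.0050² + 0.1106² + 0.0050² = 0.161604 + 0.007293 + 0.000912 + 0.113367 + 0.000630 + 0.000025 + 0.012232 + 0.000025 = 0.296088
B_I = 1 / 0.296088 = 3.3774
Σp_IIIᵢ² = 0.0920² + 0.1724² + 0.0115² + 0.0460² + 0.2299² + 0.0115² + 0.2069² + 0.2299² = 0.008464 + 0.029722 + 0.000132 + 0.002116 + 0.052854 + 0.000132 + 0.042808 + 0.052854 = 0.189082
B_III = 1 / 0.189082 = 5.2887
Highest B → broadest niche (most generalist): morphospecies IV (B = 6.26).

morphospecies IV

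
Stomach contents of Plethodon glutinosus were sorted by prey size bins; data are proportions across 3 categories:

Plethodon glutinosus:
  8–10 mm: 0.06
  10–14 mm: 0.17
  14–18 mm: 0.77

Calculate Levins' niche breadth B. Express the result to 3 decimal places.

Σpᵢ² = 0.06² + 0.17² + 0.77² = 0.0036 + 0.0289 + 0.5929 = 0.6254
B = 1 / 0.6254 = 1.59898

1.599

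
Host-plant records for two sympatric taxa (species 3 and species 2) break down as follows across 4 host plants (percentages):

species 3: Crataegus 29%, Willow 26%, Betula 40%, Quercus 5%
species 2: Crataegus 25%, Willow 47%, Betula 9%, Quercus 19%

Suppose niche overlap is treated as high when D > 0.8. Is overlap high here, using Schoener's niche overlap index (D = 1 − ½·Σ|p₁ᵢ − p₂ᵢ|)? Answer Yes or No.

No

Convert percentages to proportions (divide by 100).
Σ|p₁ᵢ − p₂ᵢ| = 0.04 + 0.21 + 0.31 + 0.14 = 0.70
D = 1 − ½ × 0.70 = 1 − 0.350 = 0.6500
D = 0.6500 < 0.8 → No.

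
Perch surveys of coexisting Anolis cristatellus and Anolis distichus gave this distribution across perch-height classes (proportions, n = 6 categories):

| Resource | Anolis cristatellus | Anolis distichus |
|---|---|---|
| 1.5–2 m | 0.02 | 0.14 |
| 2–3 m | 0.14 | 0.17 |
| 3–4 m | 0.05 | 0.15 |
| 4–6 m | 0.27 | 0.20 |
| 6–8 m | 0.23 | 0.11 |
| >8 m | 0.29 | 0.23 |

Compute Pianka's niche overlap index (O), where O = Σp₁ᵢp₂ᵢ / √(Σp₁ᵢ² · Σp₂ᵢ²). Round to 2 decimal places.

Σ p₁ᵢp₂ᵢ = 0.0028 + 0.0238 + 0.0075 + 0.0540 + 0.0253 + 0.0667 = 0.1801
Σp_1ᵢ² = 0.02² + 0.14² + 0.05² + 0.27² + 0.23² + 0.29² = 0.0004 + 0.0196 + 0.0025 + 0.0729 + 0.0529 + 0.0841 = 0.2324
Σp_2ᵢ² = 0.14² + 0.17² + 0.15² + 0.20² + 0.11² + 0.23² = 0.0196 + 0.0289 + 0.0225 + 0.0400 + 0.0121 + 0.0529 = 0.1760
O = 0.1801 / √(0.2324 × 0.1760) = 0.1801 / 0.20224 = 0.8905

0.89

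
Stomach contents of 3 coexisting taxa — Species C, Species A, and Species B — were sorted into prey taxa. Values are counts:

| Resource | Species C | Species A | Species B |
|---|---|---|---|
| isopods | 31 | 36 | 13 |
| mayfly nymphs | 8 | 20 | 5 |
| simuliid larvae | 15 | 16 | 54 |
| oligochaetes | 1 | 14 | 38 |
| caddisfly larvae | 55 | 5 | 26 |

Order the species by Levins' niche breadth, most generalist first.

Species A > Species B > Species C

Proportions for Species C (n=110): 31/110=0.2818, 8/110=0.0727, 15/110=0.1364, 1/110=0.0091, 55/110=0.5000
Proportions for Species A (n=91): 36/91=0.3956, 20/91=0.2198, 16/91=0.1758, 14/91=0.1538, 5/91=0.0549
Proportions for Species B (n=136): 13/136=0.0956, 5/136=0.0368, 54/136=0.3971, 38/136=0.2794, 26/136=0.1912
Σp_Cᵢ² = 0.2818² + 0.0727² + 0.1364² + 0.0091² + 0.5000² = 0.079411 + 0.005285 + 0.018605 + 0.000083 + 0.250000 = 0.353384
B_C = 1 / 0.353384 = 2.8298
Σp_Aᵢ² = 0.3956² + 0.2198² + 0.1758² + 0.1538² + 0.0549² = 0.156499 + 0.048312 + 0.030906 + 0.023654 + 0.003014 = 0.262385
B_A = 1 / 0.262385 = 3.8112
Σp_Bᵢ² = 0.0956² + 0.0368² + 0.3971² + 0.2794² + 0.1912² = 0.009139 + 0.001354 + 0.157688 + 0.078064 + 0.036557 = 0.282802
B_B = 1 / 0.282802 = 3.5360
Ranking by B (broadest → narrowest): Species A (3.81) > Species B (3.54) > Species C (2.83)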